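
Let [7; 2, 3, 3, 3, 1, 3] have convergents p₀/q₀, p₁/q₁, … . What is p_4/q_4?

Using pₖ = aₖpₖ₋₁ + pₖ₋₂, qₖ = aₖqₖ₋₁ + qₖ₋₂ (with p₋₁=1, p₋₂=0, q₋₁=0, q₋₂=1):
  k=0: a=7, p=7, q=1
  k=1: a=2, p=15, q=2
  k=2: a=3, p=52, q=7
  k=3: a=3, p=171, q=23
  k=4: a=3, p=565, q=76

565/76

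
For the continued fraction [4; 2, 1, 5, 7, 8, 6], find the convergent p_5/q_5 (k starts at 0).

4322/993

Using pₖ = aₖpₖ₋₁ + pₖ₋₂, qₖ = aₖqₖ₋₁ + qₖ₋₂ (with p₋₁=1, p₋₂=0, q₋₁=0, q₋₂=1):
  k=0: a=4, p=4, q=1
  k=1: a=2, p=9, q=2
  k=2: a=1, p=13, q=3
  k=3: a=5, p=74, q=17
  k=4: a=7, p=531, q=122
  k=5: a=8, p=4322, q=993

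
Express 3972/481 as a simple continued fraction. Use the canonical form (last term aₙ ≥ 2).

[8; 3, 1, 7, 3, 1, 3]

3972 = 8·481 + 124
481 = 3·124 + 109
124 = 1·109 + 15
109 = 7·15 + 4
15 = 3·4 + 3
4 = 1·3 + 1
3 = 3·1 + 0  (stop)
So 3972/481 = [8; 3, 1, 7, 3, 1, 3].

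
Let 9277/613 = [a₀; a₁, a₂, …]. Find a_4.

9277 = 15·613 + 82   →  a_0 = 15
613 = 7·82 + 39   →  a_1 = 7
82 = 2·39 + 4   →  a_2 = 2
39 = 9·4 + 3   →  a_3 = 9
4 = 1·3 + 1   →  a_4 = 1

1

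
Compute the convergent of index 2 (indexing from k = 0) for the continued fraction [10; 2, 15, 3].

Using pₖ = aₖpₖ₋₁ + pₖ₋₂, qₖ = aₖqₖ₋₁ + qₖ₋₂ (with p₋₁=1, p₋₂=0, q₋₁=0, q₋₂=1):
  k=0: a=10, p=10, q=1
  k=1: a=2, p=21, q=2
  k=2: a=15, p=325, q=31

325/31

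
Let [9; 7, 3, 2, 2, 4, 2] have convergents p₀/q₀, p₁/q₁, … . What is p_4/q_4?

Using pₖ = aₖpₖ₋₁ + pₖ₋₂, qₖ = aₖqₖ₋₁ + qₖ₋₂ (with p₋₁=1, p₋₂=0, q₋₁=0, q₋₂=1):
  k=0: a=9, p=9, q=1
  k=1: a=7, p=64, q=7
  k=2: a=3, p=201, q=22
  k=3: a=2, p=466, q=51
  k=4: a=2, p=1133, q=124

1133/124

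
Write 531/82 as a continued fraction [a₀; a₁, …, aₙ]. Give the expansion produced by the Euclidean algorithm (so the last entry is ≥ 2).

531 = 6·82 + 39
82 = 2·39 + 4
39 = 9·4 + 3
4 = 1·3 + 1
3 = 3·1 + 0  (stop)
So 531/82 = [6; 2, 9, 1, 3].

[6; 2, 9, 1, 3]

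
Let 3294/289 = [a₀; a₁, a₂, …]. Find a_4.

3294 = 11·289 + 115   →  a_0 = 11
289 = 2·115 + 59   →  a_1 = 2
115 = 1·59 + 56   →  a_2 = 1
59 = 1·56 + 3   →  a_3 = 1
56 = 18·3 + 2   →  a_4 = 18

18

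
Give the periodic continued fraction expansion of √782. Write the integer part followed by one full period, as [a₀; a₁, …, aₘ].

[27; 1, 26, 1, 54]

a₀ = ⌊√782⌋ = 27.
With m₀=0, d₀=1 and mₖ₊₁ = dₖaₖ − mₖ, dₖ₊₁ = (n − mₖ₊₁²)/dₖ, aₖ₊₁ = ⌊(a₀+mₖ₊₁)/dₖ₊₁⌋:
  k=1: m=27, d=53, a=1
  k=2: m=26, d=2, a=26
  k=3: m=26, d=53, a=1
  k=4: m=27, d=1, a=54
d=1 and a=2a₀=54 at k=4, so the next step gives (m, d) = (27, 53) again — its k=1 value — and the period has length 4.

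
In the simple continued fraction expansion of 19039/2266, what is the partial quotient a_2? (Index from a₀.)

2

19039 = 8·2266 + 911   →  a_0 = 8
2266 = 2·911 + 444   →  a_1 = 2
911 = 2·444 + 23   →  a_2 = 2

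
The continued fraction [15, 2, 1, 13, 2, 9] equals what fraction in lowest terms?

12365/806

Fold from the inside: start with 9/1.
  2 + 1/9 = 19/9
  13 + 9/19 = 256/19
  1 + 19/256 = 275/256
  2 + 256/275 = 806/275
  15 + 275/806 = 12365/806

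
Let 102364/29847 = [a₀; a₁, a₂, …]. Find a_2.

102364 = 3·29847 + 12823   →  a_0 = 3
29847 = 2·12823 + 4201   →  a_1 = 2
12823 = 3·4201 + 220   →  a_2 = 3

3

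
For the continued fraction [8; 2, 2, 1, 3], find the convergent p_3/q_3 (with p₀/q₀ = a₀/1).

Using pₖ = aₖpₖ₋₁ + pₖ₋₂, qₖ = aₖqₖ₋₁ + qₖ₋₂ (with p₋₁=1, p₋₂=0, q₋₁=0, q₋₂=1):
  k=0: a=8, p=8, q=1
  k=1: a=2, p=17, q=2
  k=2: a=2, p=42, q=5
  k=3: a=1, p=59, q=7

59/7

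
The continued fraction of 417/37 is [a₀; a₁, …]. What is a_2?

417 = 11·37 + 10   →  a_0 = 11
37 = 3·10 + 7   →  a_1 = 3
10 = 1·7 + 3   →  a_2 = 1

1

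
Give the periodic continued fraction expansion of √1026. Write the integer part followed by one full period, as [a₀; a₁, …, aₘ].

a₀ = ⌊√1026⌋ = 32.
With m₀=0, d₀=1 and mₖ₊₁ = dₖaₖ − mₖ, dₖ₊₁ = (n − mₖ₊₁²)/dₖ, aₖ₊₁ = ⌊(a₀+mₖ₊₁)/dₖ₊₁⌋:
  k=1: m=32, d=2, a=32
  k=2: m=32, d=1, a=64
d=1 and a=2a₀=64 at k=2, so the next step gives (m, d) = (32, 2) again — its k=1 value — and the period has length 2.

[32; 32, 64]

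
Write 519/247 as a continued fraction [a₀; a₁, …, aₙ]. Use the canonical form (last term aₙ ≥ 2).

519 = 2·247 + 25
247 = 9·25 + 22
25 = 1·22 + 3
22 = 7·3 + 1
3 = 3·1 + 0  (stop)
So 519/247 = [2; 9, 1, 7, 3].

[2; 9, 1, 7, 3]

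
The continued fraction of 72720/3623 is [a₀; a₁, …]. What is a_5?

2

72720 = 20·3623 + 260   →  a_0 = 20
3623 = 13·260 + 243   →  a_1 = 13
260 = 1·243 + 17   →  a_2 = 1
243 = 14·17 + 5   →  a_3 = 14
17 = 3·5 + 2   →  a_4 = 3
5 = 2·2 + 1   →  a_5 = 2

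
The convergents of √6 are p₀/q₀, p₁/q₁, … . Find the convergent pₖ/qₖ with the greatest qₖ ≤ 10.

22/9

√6 = [2; 2, 4, …] (period length 2).
Convergents:
  p_0/q_0 = 2/1
  p_1/q_1 = 5/2
  p_2/q_2 = 22/9
  p_3/q_3 = 49/20
q_2 = 9 ≤ 10 < 20 = q_3, so the answer is 22/9.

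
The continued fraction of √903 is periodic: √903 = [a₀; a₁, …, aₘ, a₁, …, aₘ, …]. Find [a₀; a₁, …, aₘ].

[30; 20, 60]

a₀ = ⌊√903⌋ = 30.
With m₀=0, d₀=1 and mₖ₊₁ = dₖaₖ − mₖ, dₖ₊₁ = (n − mₖ₊₁²)/dₖ, aₖ₊₁ = ⌊(a₀+mₖ₊₁)/dₖ₊₁⌋:
  k=1: m=30, d=3, a=20
  k=2: m=30, d=1, a=60
d=1 and a=2a₀=60 at k=2, so the next step gives (m, d) = (30, 3) again — its k=1 value — and the period has length 2.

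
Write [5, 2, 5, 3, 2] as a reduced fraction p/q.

Fold from the inside: start with 2/1.
  3 + 1/2 = 7/2
  5 + 2/7 = 37/7
  2 + 7/37 = 81/37
  5 + 37/81 = 442/81

442/81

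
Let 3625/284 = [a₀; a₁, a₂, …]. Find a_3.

4

3625 = 12·284 + 217   →  a_0 = 12
284 = 1·217 + 67   →  a_1 = 1
217 = 3·67 + 16   →  a_2 = 3
67 = 4·16 + 3   →  a_3 = 4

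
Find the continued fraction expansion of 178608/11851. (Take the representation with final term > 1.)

178608 = 15*11851 + 843
11851 = 14*843 + 49
843 = 17*49 + 10
49 = 4*10 + 9
10 = 1*9 + 1
9 = 9*1 + 0  (stop)
So 178608/11851 = [15; 14, 17, 4, 1, 9].

[15; 14, 17, 4, 1, 9]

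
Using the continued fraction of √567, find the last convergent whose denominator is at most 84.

√567 = [23; 1, 4, 3, 4, 1, 46, …] (period length 6).
Convergents:
  p_0/q_0 = 23/1
  p_1/q_1 = 24/1
  p_2/q_2 = 119/5
  p_3/q_3 = 381/16
  p_4/q_4 = 1643/69
  p_5/q_5 = 2024/85
q_4 = 69 ≤ 84 < 85 = q_5, so the answer is 1643/69.

1643/69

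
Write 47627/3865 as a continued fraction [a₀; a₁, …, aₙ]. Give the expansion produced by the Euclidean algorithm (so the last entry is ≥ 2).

[12; 3, 10, 17, 1, 2, 2]

47627 = 12*3865 + 1247
3865 = 3*1247 + 124
1247 = 10*124 + 7
124 = 17*7 + 5
7 = 1*5 + 2
5 = 2*2 + 1
2 = 2*1 + 0  (stop)
So 47627/3865 = [12; 3, 10, 17, 1, 2, 2].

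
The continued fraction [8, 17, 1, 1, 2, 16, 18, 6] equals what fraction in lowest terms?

1271488/157815

Fold from the inside: start with 6/1.
  18 + 1/6 = 109/6
  16 + 6/109 = 1750/109
  2 + 109/1750 = 3609/1750
  1 + 1750/3609 = 5359/3609
  1 + 3609/5359 = 8968/5359
  17 + 5359/8968 = 157815/8968
  8 + 8968/157815 = 1271488/157815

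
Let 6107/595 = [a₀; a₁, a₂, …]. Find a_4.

1

6107 = 10·595 + 157   →  a_0 = 10
595 = 3·157 + 124   →  a_1 = 3
157 = 1·124 + 33   →  a_2 = 1
124 = 3·33 + 25   →  a_3 = 3
33 = 1·25 + 8   →  a_4 = 1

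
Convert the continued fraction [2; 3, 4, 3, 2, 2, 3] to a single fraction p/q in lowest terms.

1859/805

Fold from the inside: start with 3/1.
  2 + 1/3 = 7/3
  2 + 3/7 = 17/7
  3 + 7/17 = 58/17
  4 + 17/58 = 249/58
  3 + 58/249 = 805/249
  2 + 249/805 = 1859/805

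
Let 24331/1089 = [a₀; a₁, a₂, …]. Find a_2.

24331 = 22·1089 + 373   →  a_0 = 22
1089 = 2·373 + 343   →  a_1 = 2
373 = 1·343 + 30   →  a_2 = 1

1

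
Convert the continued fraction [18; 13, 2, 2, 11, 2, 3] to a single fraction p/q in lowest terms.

100296/5549

Using pₖ = aₖpₖ₋₁ + pₖ₋₂ and qₖ = aₖqₖ₋₁ + qₖ₋₂:
  k=0: a=18, p=18, q=1
  k=1: a=13, p=235, q=13
  k=2: a=2, p=488, q=27
  k=3: a=2, p=1211, q=67
  k=4: a=11, p=13809, q=764
  k=5: a=2, p=28829, q=1595
  k=6: a=3, p=100296, q=5549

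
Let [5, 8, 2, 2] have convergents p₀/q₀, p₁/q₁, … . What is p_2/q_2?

Using pₖ = aₖpₖ₋₁ + pₖ₋₂, qₖ = aₖqₖ₋₁ + qₖ₋₂ (with p₋₁=1, p₋₂=0, q₋₁=0, q₋₂=1):
  k=0: a=5, p=5, q=1
  k=1: a=8, p=41, q=8
  k=2: a=2, p=87, q=17

87/17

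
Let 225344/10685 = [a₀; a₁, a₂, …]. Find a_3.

19

225344 = 21·10685 + 959   →  a_0 = 21
10685 = 11·959 + 136   →  a_1 = 11
959 = 7·136 + 7   →  a_2 = 7
136 = 19·7 + 3   →  a_3 = 19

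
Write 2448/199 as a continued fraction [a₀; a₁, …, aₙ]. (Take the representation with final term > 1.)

[12; 3, 3, 6, 3]

2448 = 12×199 + 60
199 = 3×60 + 19
60 = 3×19 + 3
19 = 6×3 + 1
3 = 3×1 + 0  (stop)
So 2448/199 = [12; 3, 3, 6, 3].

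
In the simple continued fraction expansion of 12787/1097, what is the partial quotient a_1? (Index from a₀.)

12787 = 11·1097 + 720   →  a_0 = 11
1097 = 1·720 + 377   →  a_1 = 1

1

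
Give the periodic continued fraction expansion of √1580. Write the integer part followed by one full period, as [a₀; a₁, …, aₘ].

[39; 1, 2, 1, 78]

a₀ = ⌊√1580⌋ = 39.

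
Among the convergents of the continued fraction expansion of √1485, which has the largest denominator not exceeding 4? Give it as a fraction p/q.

77/2

√1485 = [38; 1, 1, 6, 1, 1, 76, …] (period length 6).
Convergents:
  p_0/q_0 = 38/1
  p_1/q_1 = 39/1
  p_2/q_2 = 77/2
  p_3/q_3 = 501/13
q_2 = 2 ≤ 4 < 13 = q_3, so the answer is 77/2.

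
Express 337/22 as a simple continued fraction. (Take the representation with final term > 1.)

[15; 3, 7]

337 = 15*22 + 7
22 = 3*7 + 1
7 = 7*1 + 0  (stop)
So 337/22 = [15; 3, 7].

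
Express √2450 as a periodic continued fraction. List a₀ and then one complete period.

a₀ = ⌊√2450⌋ = 49.
With m₀=0, d₀=1 and mₖ₊₁ = dₖaₖ − mₖ, dₖ₊₁ = (n − mₖ₊₁²)/dₖ, aₖ₊₁ = ⌊(a₀+mₖ₊₁)/dₖ₊₁⌋:
  k=1: m=49, d=49, a=2
  k=2: m=49, d=1, a=98
d=1 and a=2a₀=98 at k=2, so the next step gives (m, d) = (49, 49) again — its k=1 value — and the period has length 2.

[49; 2, 98]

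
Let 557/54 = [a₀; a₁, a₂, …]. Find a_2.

5

557 = 10·54 + 17   →  a_0 = 10
54 = 3·17 + 3   →  a_1 = 3
17 = 5·3 + 2   →  a_2 = 5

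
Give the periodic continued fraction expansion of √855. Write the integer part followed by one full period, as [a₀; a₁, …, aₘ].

[29; 4, 6, 4, 58]

a₀ = ⌊√855⌋ = 29.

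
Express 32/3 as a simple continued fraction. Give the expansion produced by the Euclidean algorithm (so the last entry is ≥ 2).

32 = 10×3 + 2
3 = 1×2 + 1
2 = 2×1 + 0  (stop)
So 32/3 = [10; 1, 2].

[10; 1, 2]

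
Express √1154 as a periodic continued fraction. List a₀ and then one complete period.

[33; 1, 32, 1, 66]

a₀ = ⌊√1154⌋ = 33.
With m₀=0, d₀=1 and mₖ₊₁ = dₖaₖ − mₖ, dₖ₊₁ = (n − mₖ₊₁²)/dₖ, aₖ₊₁ = ⌊(a₀+mₖ₊₁)/dₖ₊₁⌋:
  k=1: m=33, d=65, a=1
  k=2: m=32, d=2, a=32
  k=3: m=32, d=65, a=1
  k=4: m=33, d=1, a=66
d=1 and a=2a₀=66 at k=4, so the next step gives (m, d) = (33, 65) again — its k=1 value — and the period has length 4.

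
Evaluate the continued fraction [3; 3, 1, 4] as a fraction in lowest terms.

Fold from the inside: start with 4/1.
  1 + 1/4 = 5/4
  3 + 4/5 = 19/5
  3 + 5/19 = 62/19

62/19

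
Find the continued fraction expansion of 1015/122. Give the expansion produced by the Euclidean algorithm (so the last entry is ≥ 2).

[8; 3, 7, 1, 4]

1015 = 8·122 + 39
122 = 3·39 + 5
39 = 7·5 + 4
5 = 1·4 + 1
4 = 4·1 + 0  (stop)
So 1015/122 = [8; 3, 7, 1, 4].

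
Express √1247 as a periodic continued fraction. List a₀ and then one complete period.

a₀ = ⌊√1247⌋ = 35.
With m₀=0, d₀=1 and mₖ₊₁ = dₖaₖ − mₖ, dₖ₊₁ = (n − mₖ₊₁²)/dₖ, aₖ₊₁ = ⌊(a₀+mₖ₊₁)/dₖ₊₁⌋:
  k=1: m=35, d=22, a=3
  k=2: m=31, d=13, a=5
  k=3: m=34, d=7, a=9
  k=4: m=29, d=58, a=1
  k=5: m=29, d=7, a=9
  k=6: m=34, d=13, a=5
  k=7: m=31, d=22, a=3
  k=8: m=35, d=1, a=70
d=1 and a=2a₀=70 at k=8, so the next step gives (m, d) = (35, 22) again — its k=1 value — and the period has length 8.

[35; 3, 5, 9, 1, 9, 5, 3, 70]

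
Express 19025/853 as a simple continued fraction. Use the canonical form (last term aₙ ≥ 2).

19025 = 22*853 + 259
853 = 3*259 + 76
259 = 3*76 + 31
76 = 2*31 + 14
31 = 2*14 + 3
14 = 4*3 + 2
3 = 1*2 + 1
2 = 2*1 + 0  (stop)
So 19025/853 = [22; 3, 3, 2, 2, 4, 1, 2].

[22; 3, 3, 2, 2, 4, 1, 2]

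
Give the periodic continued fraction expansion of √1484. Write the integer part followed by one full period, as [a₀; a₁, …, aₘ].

a₀ = ⌊√1484⌋ = 38.
With m₀=0, d₀=1 and mₖ₊₁ = dₖaₖ − mₖ, dₖ₊₁ = (n − mₖ₊₁²)/dₖ, aₖ₊₁ = ⌊(a₀+mₖ₊₁)/dₖ₊₁⌋:
  k=1: m=38, d=40, a=1
  k=2: m=2, d=37, a=1
  k=3: m=35, d=7, a=10
  k=4: m=35, d=37, a=1
  k=5: m=2, d=40, a=1
  k=6: m=38, d=1, a=76
d=1 and a=2a₀=76 at k=6, so the next step gives (m, d) = (38, 40) again — its k=1 value — and the period has length 6.

[38; 1, 1, 10, 1, 1, 76]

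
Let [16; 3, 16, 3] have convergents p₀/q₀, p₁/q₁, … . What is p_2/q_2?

Using pₖ = aₖpₖ₋₁ + pₖ₋₂, qₖ = aₖqₖ₋₁ + qₖ₋₂ (with p₋₁=1, p₋₂=0, q₋₁=0, q₋₂=1):
  k=0: a=16, p=16, q=1
  k=1: a=3, p=49, q=3
  k=2: a=16, p=800, q=49

800/49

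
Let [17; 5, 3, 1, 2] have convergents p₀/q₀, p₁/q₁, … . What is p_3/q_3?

361/21

Using pₖ = aₖpₖ₋₁ + pₖ₋₂, qₖ = aₖqₖ₋₁ + qₖ₋₂ (with p₋₁=1, p₋₂=0, q₋₁=0, q₋₂=1):
  k=0: a=17, p=17, q=1
  k=1: a=5, p=86, q=5
  k=2: a=3, p=275, q=16
  k=3: a=1, p=361, q=21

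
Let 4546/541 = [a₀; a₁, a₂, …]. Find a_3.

4546 = 8·541 + 218   →  a_0 = 8
541 = 2·218 + 105   →  a_1 = 2
218 = 2·105 + 8   →  a_2 = 2
105 = 13·8 + 1   →  a_3 = 13

13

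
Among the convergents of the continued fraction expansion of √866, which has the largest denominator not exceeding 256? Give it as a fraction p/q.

√866 = [29; 2, 2, 1, 28, 1, 2, 2, 58, …] (period length 8).
Convergents:
  p_0/q_0 = 29/1
  p_1/q_1 = 59/2
  p_2/q_2 = 147/5
  p_3/q_3 = 206/7
  p_4/q_4 = 5915/201
  p_5/q_5 = 6121/208
  p_6/q_6 = 18157/617
q_5 = 208 ≤ 256 < 617 = q_6, so the answer is 6121/208.

6121/208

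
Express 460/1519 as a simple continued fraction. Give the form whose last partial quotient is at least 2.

460 = 0·1519 + 460
1519 = 3·460 + 139
460 = 3·139 + 43
139 = 3·43 + 10
43 = 4·10 + 3
10 = 3·3 + 1
3 = 3·1 + 0  (stop)
So 460/1519 = [0; 3, 3, 3, 4, 3, 3].

[0; 3, 3, 3, 4, 3, 3]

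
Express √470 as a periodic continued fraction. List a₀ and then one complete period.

[21; 1, 2, 8, 2, 1, 42]

a₀ = ⌊√470⌋ = 21.
With m₀=0, d₀=1 and mₖ₊₁ = dₖaₖ − mₖ, dₖ₊₁ = (n − mₖ₊₁²)/dₖ, aₖ₊₁ = ⌊(a₀+mₖ₊₁)/dₖ₊₁⌋:
  k=1: m=21, d=29, a=1
  k=2: m=8, d=14, a=2
  k=3: m=20, d=5, a=8
  k=4: m=20, d=14, a=2
  k=5: m=8, d=29, a=1
  k=6: m=21, d=1, a=42
d=1 and a=2a₀=42 at k=6, so the next step gives (m, d) = (21, 29) again — its k=1 value — and the period has length 6.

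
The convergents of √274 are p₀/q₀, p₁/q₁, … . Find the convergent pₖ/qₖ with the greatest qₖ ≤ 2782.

√274 = [16; 1, 1, 4, 4, 1, 1, 32, …] (period length 7).
Convergents:
  p_0/q_0 = 16/1
  p_1/q_1 = 17/1
  p_2/q_2 = 33/2
  p_3/q_3 = 149/9
  p_4/q_4 = 629/38
  p_5/q_5 = 778/47
  p_6/q_6 = 1407/85
  p_7/q_7 = 45802/2767
  p_8/q_8 = 47209/2852
q_7 = 2767 ≤ 2782 < 2852 = q_8, so the answer is 45802/2767.

45802/2767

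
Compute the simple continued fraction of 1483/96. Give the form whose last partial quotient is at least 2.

[15; 2, 4, 3, 3]

1483 = 15×96 + 43
96 = 2×43 + 10
43 = 4×10 + 3
10 = 3×3 + 1
3 = 3×1 + 0  (stop)
So 1483/96 = [15; 2, 4, 3, 3].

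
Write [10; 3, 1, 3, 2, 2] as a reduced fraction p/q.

Using pₖ = aₖpₖ₋₁ + pₖ₋₂ and qₖ = aₖqₖ₋₁ + qₖ₋₂:
  k=0: a=10, p=10, q=1
  k=1: a=3, p=31, q=3
  k=2: a=1, p=41, q=4
  k=3: a=3, p=154, q=15
  k=4: a=2, p=349, q=34
  k=5: a=2, p=852, q=83

852/83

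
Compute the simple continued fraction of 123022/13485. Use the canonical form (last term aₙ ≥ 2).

123022 = 9·13485 + 1657
13485 = 8·1657 + 229
1657 = 7·229 + 54
229 = 4·54 + 13
54 = 4·13 + 2
13 = 6·2 + 1
2 = 2·1 + 0  (stop)
So 123022/13485 = [9; 8, 7, 4, 4, 6, 2].

[9; 8, 7, 4, 4, 6, 2]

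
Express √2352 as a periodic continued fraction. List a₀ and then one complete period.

[48; 2, 96]

a₀ = ⌊√2352⌋ = 48.
With m₀=0, d₀=1 and mₖ₊₁ = dₖaₖ − mₖ, dₖ₊₁ = (n − mₖ₊₁²)/dₖ, aₖ₊₁ = ⌊(a₀+mₖ₊₁)/dₖ₊₁⌋:
  k=1: m=48, d=48, a=2
  k=2: m=48, d=1, a=96
d=1 and a=2a₀=96 at k=2, so the next step gives (m, d) = (48, 48) again — its k=1 value — and the period has length 2.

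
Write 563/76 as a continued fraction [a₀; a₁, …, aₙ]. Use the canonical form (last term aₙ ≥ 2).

[7; 2, 2, 4, 1, 2]

563 = 7×76 + 31
76 = 2×31 + 14
31 = 2×14 + 3
14 = 4×3 + 2
3 = 1×2 + 1
2 = 2×1 + 0  (stop)
So 563/76 = [7; 2, 2, 4, 1, 2].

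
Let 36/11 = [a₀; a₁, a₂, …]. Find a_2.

36 = 3·11 + 3   →  a_0 = 3
11 = 3·3 + 2   →  a_1 = 3
3 = 1·2 + 1   →  a_2 = 1

1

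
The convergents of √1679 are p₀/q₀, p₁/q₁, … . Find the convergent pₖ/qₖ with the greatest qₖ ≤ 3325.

136039/3320

√1679 = [40; 1, 39, 1, 80, …] (period length 4).
Convergents:
  p_0/q_0 = 40/1
  p_1/q_1 = 41/1
  p_2/q_2 = 1639/40
  p_3/q_3 = 1680/41
  p_4/q_4 = 136039/3320
  p_5/q_5 = 137719/3361
q_4 = 3320 ≤ 3325 < 3361 = q_5, so the answer is 136039/3320.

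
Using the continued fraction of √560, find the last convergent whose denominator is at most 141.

√560 = [23; 1, 1, 1, 46, …] (period length 4).
Convergents:
  p_0/q_0 = 23/1
  p_1/q_1 = 24/1
  p_2/q_2 = 47/2
  p_3/q_3 = 71/3
  p_4/q_4 = 3313/140
  p_5/q_5 = 3384/143
q_4 = 140 ≤ 141 < 143 = q_5, so the answer is 3313/140.

3313/140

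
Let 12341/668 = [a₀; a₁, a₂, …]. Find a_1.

2

12341 = 18·668 + 317   →  a_0 = 18
668 = 2·317 + 34   →  a_1 = 2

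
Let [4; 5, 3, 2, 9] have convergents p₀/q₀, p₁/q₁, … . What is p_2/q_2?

Using pₖ = aₖpₖ₋₁ + pₖ₋₂, qₖ = aₖqₖ₋₁ + qₖ₋₂ (with p₋₁=1, p₋₂=0, q₋₁=0, q₋₂=1):
  k=0: a=4, p=4, q=1
  k=1: a=5, p=21, q=5
  k=2: a=3, p=67, q=16

67/16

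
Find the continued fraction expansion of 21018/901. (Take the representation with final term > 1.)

21018 = 23×901 + 295
901 = 3×295 + 16
295 = 18×16 + 7
16 = 2×7 + 2
7 = 3×2 + 1
2 = 2×1 + 0  (stop)
So 21018/901 = [23; 3, 18, 2, 3, 2].

[23; 3, 18, 2, 3, 2]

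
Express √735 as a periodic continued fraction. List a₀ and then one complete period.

[27; 9, 54]

a₀ = ⌊√735⌋ = 27.
With m₀=0, d₀=1 and mₖ₊₁ = dₖaₖ − mₖ, dₖ₊₁ = (n − mₖ₊₁²)/dₖ, aₖ₊₁ = ⌊(a₀+mₖ₊₁)/dₖ₊₁⌋:
  k=1: m=27, d=6, a=9
  k=2: m=27, d=1, a=54
d=1 and a=2a₀=54 at k=2, so the next step gives (m, d) = (27, 6) again — its k=1 value — and the period has length 2.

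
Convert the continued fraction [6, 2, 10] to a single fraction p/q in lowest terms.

136/21

Using pₖ = aₖpₖ₋₁ + pₖ₋₂ and qₖ = aₖqₖ₋₁ + qₖ₋₂:
  k=0: a=6, p=6, q=1
  k=1: a=2, p=13, q=2
  k=2: a=10, p=136, q=21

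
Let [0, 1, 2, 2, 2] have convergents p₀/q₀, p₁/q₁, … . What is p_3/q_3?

5/7

Using pₖ = aₖpₖ₋₁ + pₖ₋₂, qₖ = aₖqₖ₋₁ + qₖ₋₂ (with p₋₁=1, p₋₂=0, q₋₁=0, q₋₂=1):
  k=0: a=0, p=0, q=1
  k=1: a=1, p=1, q=1
  k=2: a=2, p=2, q=3
  k=3: a=2, p=5, q=7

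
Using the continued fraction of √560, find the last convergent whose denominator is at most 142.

√560 = [23; 1, 1, 1, 46, …] (period length 4).
Convergents:
  p_0/q_0 = 23/1
  p_1/q_1 = 24/1
  p_2/q_2 = 47/2
  p_3/q_3 = 71/3
  p_4/q_4 = 3313/140
  p_5/q_5 = 3384/143
q_4 = 140 ≤ 142 < 143 = q_5, so the answer is 3313/140.

3313/140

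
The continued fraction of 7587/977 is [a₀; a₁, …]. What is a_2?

7587 = 7·977 + 748   →  a_0 = 7
977 = 1·748 + 229   →  a_1 = 1
748 = 3·229 + 61   →  a_2 = 3

3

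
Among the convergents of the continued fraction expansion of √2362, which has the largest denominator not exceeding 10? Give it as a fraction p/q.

243/5

√2362 = [48; 1, 1, 1, 1, 96, …] (period length 5).
Convergents:
  p_0/q_0 = 48/1
  p_1/q_1 = 49/1
  p_2/q_2 = 97/2
  p_3/q_3 = 146/3
  p_4/q_4 = 243/5
  p_5/q_5 = 23474/483
q_4 = 5 ≤ 10 < 483 = q_5, so the answer is 243/5.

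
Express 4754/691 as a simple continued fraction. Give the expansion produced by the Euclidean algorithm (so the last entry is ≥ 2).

4754 = 6·691 + 608
691 = 1·608 + 83
608 = 7·83 + 27
83 = 3·27 + 2
27 = 13·2 + 1
2 = 2·1 + 0  (stop)
So 4754/691 = [6; 1, 7, 3, 13, 2].

[6; 1, 7, 3, 13, 2]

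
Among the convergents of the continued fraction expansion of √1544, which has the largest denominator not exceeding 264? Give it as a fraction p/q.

6287/160

√1544 = [39; 3, 2, 2, 9, 2, 2, 3, 78, …] (period length 8).
Convergents:
  p_0/q_0 = 39/1
  p_1/q_1 = 118/3
  p_2/q_2 = 275/7
  p_3/q_3 = 668/17
  p_4/q_4 = 6287/160
  p_5/q_5 = 13242/337
q_4 = 160 ≤ 264 < 337 = q_5, so the answer is 6287/160.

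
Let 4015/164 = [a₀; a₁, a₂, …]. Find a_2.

4015 = 24·164 + 79   →  a_0 = 24
164 = 2·79 + 6   →  a_1 = 2
79 = 13·6 + 1   →  a_2 = 13

13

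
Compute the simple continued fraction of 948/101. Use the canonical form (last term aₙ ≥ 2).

948 = 9*101 + 39
101 = 2*39 + 23
39 = 1*23 + 16
23 = 1*16 + 7
16 = 2*7 + 2
7 = 3*2 + 1
2 = 2*1 + 0  (stop)
So 948/101 = [9; 2, 1, 1, 2, 3, 2].

[9; 2, 1, 1, 2, 3, 2]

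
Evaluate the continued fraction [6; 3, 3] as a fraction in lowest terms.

Fold from the inside: start with 3/1.
  3 + 1/3 = 10/3
  6 + 3/10 = 63/10

63/10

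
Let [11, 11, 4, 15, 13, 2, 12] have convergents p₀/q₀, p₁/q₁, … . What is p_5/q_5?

206387/18612

Using pₖ = aₖpₖ₋₁ + pₖ₋₂, qₖ = aₖqₖ₋₁ + qₖ₋₂ (with p₋₁=1, p₋₂=0, q₋₁=0, q₋₂=1):
  k=0: a=11, p=11, q=1
  k=1: a=11, p=122, q=11
  k=2: a=4, p=499, q=45
  k=3: a=15, p=7607, q=686
  k=4: a=13, p=99390, q=8963
  k=5: a=2, p=206387, q=18612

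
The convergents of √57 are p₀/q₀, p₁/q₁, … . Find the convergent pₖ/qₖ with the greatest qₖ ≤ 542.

√57 = [7; 1, 1, 4, 1, 1, 14, …] (period length 6).
Convergents:
  p_0/q_0 = 7/1
  p_1/q_1 = 8/1
  p_2/q_2 = 15/2
  p_3/q_3 = 68/9
  p_4/q_4 = 83/11
  p_5/q_5 = 151/20
  p_6/q_6 = 2197/291
  p_7/q_7 = 2348/311
  p_8/q_8 = 4545/602
q_7 = 311 ≤ 542 < 602 = q_8, so the answer is 2348/311.

2348/311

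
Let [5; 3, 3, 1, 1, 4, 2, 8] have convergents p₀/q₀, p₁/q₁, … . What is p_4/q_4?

Using pₖ = aₖpₖ₋₁ + pₖ₋₂, qₖ = aₖqₖ₋₁ + qₖ₋₂ (with p₋₁=1, p₋₂=0, q₋₁=0, q₋₂=1):
  k=0: a=5, p=5, q=1
  k=1: a=3, p=16, q=3
  k=2: a=3, p=53, q=10
  k=3: a=1, p=69, q=13
  k=4: a=1, p=122, q=23

122/23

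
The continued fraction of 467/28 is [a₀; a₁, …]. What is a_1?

1

467 = 16·28 + 19   →  a_0 = 16
28 = 1·19 + 9   →  a_1 = 1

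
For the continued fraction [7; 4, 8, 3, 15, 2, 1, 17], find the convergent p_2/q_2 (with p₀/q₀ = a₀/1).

239/33

Using pₖ = aₖpₖ₋₁ + pₖ₋₂, qₖ = aₖqₖ₋₁ + qₖ₋₂ (with p₋₁=1, p₋₂=0, q₋₁=0, q₋₂=1):
  k=0: a=7, p=7, q=1
  k=1: a=4, p=29, q=4
  k=2: a=8, p=239, q=33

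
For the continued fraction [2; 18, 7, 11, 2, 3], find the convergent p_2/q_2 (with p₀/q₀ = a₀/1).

261/127

Using pₖ = aₖpₖ₋₁ + pₖ₋₂, qₖ = aₖqₖ₋₁ + qₖ₋₂ (with p₋₁=1, p₋₂=0, q₋₁=0, q₋₂=1):
  k=0: a=2, p=2, q=1
  k=1: a=18, p=37, q=18
  k=2: a=7, p=261, q=127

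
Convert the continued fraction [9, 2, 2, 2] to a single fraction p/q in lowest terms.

Using pₖ = aₖpₖ₋₁ + pₖ₋₂ and qₖ = aₖqₖ₋₁ + qₖ₋₂:
  k=0: a=9, p=9, q=1
  k=1: a=2, p=19, q=2
  k=2: a=2, p=47, q=5
  k=3: a=2, p=113, q=12

113/12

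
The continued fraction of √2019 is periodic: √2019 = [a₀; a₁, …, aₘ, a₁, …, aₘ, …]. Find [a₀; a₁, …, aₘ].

a₀ = ⌊√2019⌋ = 44.
With m₀=0, d₀=1 and mₖ₊₁ = dₖaₖ − mₖ, dₖ₊₁ = (n − mₖ₊₁²)/dₖ, aₖ₊₁ = ⌊(a₀+mₖ₊₁)/dₖ₊₁⌋:
  k=1: m=44, d=83, a=1
  k=2: m=39, d=6, a=13
  k=3: m=39, d=83, a=1
  k=4: m=44, d=1, a=88
d=1 and a=2a₀=88 at k=4, so the next step gives (m, d) = (44, 83) again — its k=1 value — and the period has length 4.

[44; 1, 13, 1, 88]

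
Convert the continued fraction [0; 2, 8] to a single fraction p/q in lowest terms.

8/17

Using pₖ = aₖpₖ₋₁ + pₖ₋₂ and qₖ = aₖqₖ₋₁ + qₖ₋₂:
  k=0: a=0, p=0, q=1
  k=1: a=2, p=1, q=2
  k=2: a=8, p=8, q=17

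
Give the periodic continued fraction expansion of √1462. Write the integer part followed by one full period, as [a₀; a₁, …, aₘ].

a₀ = ⌊√1462⌋ = 38.

[38; 4, 4, 4, 76]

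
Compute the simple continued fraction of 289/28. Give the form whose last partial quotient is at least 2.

289 = 10*28 + 9
28 = 3*9 + 1
9 = 9*1 + 0  (stop)
So 289/28 = [10; 3, 9].

[10; 3, 9]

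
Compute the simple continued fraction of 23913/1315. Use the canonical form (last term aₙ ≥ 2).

[18; 5, 2, 2, 3, 14]

23913 = 18·1315 + 243
1315 = 5·243 + 100
243 = 2·100 + 43
100 = 2·43 + 14
43 = 3·14 + 1
14 = 14·1 + 0  (stop)
So 23913/1315 = [18; 5, 2, 2, 3, 14].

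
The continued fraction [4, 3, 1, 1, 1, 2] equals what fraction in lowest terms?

124/29

Using pₖ = aₖpₖ₋₁ + pₖ₋₂ and qₖ = aₖqₖ₋₁ + qₖ₋₂:
  k=0: a=4, p=4, q=1
  k=1: a=3, p=13, q=3
  k=2: a=1, p=17, q=4
  k=3: a=1, p=30, q=7
  k=4: a=1, p=47, q=11
  k=5: a=2, p=124, q=29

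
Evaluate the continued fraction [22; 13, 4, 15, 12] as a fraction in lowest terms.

Fold from the inside: start with 12/1.
  15 + 1/12 = 181/12
  4 + 12/181 = 736/181
  13 + 181/736 = 9749/736
  22 + 736/9749 = 215214/9749

215214/9749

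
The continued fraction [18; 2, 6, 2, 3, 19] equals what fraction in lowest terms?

Fold from the inside: start with 19/1.
  3 + 1/19 = 58/19
  2 + 19/58 = 135/58
  6 + 58/135 = 868/135
  2 + 135/868 = 1871/868
  18 + 868/1871 = 34546/1871

34546/1871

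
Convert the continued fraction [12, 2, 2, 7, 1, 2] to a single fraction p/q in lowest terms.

1501/121

Using pₖ = aₖpₖ₋₁ + pₖ₋₂ and qₖ = aₖqₖ₋₁ + qₖ₋₂:
  k=0: a=12, p=12, q=1
  k=1: a=2, p=25, q=2
  k=2: a=2, p=62, q=5
  k=3: a=7, p=459, q=37
  k=4: a=1, p=521, q=42
  k=5: a=2, p=1501, q=121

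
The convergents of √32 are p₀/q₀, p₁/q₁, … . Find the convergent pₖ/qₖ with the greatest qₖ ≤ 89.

379/67

√32 = [5; 1, 1, 1, 10, …] (period length 4).
Convergents:
  p_0/q_0 = 5/1
  p_1/q_1 = 6/1
  p_2/q_2 = 11/2
  p_3/q_3 = 17/3
  p_4/q_4 = 181/32
  p_5/q_5 = 198/35
  p_6/q_6 = 379/67
  p_7/q_7 = 577/102
q_6 = 67 ≤ 89 < 102 = q_7, so the answer is 379/67.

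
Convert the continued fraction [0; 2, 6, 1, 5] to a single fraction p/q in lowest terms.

Using pₖ = aₖpₖ₋₁ + pₖ₋₂ and qₖ = aₖqₖ₋₁ + qₖ₋₂:
  k=0: a=0, p=0, q=1
  k=1: a=2, p=1, q=2
  k=2: a=6, p=6, q=13
  k=3: a=1, p=7, q=15
  k=4: a=5, p=41, q=88

41/88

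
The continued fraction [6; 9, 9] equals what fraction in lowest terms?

501/82

Using pₖ = aₖpₖ₋₁ + pₖ₋₂ and qₖ = aₖqₖ₋₁ + qₖ₋₂:
  k=0: a=6, p=6, q=1
  k=1: a=9, p=55, q=9
  k=2: a=9, p=501, q=82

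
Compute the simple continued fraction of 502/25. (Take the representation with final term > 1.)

502 = 20×25 + 2
25 = 12×2 + 1
2 = 2×1 + 0  (stop)
So 502/25 = [20; 12, 2].

[20; 12, 2]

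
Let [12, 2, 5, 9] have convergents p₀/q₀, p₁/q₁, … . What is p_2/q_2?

137/11

Using pₖ = aₖpₖ₋₁ + pₖ₋₂, qₖ = aₖqₖ₋₁ + qₖ₋₂ (with p₋₁=1, p₋₂=0, q₋₁=0, q₋₂=1):
  k=0: a=12, p=12, q=1
  k=1: a=2, p=25, q=2
  k=2: a=5, p=137, q=11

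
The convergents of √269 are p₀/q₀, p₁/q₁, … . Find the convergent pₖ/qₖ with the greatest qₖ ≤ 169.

√269 = [16; 2, 2, 32, …] (period length 3).
Convergents:
  p_0/q_0 = 16/1
  p_1/q_1 = 33/2
  p_2/q_2 = 82/5
  p_3/q_3 = 2657/162
  p_4/q_4 = 5396/329
q_3 = 162 ≤ 169 < 329 = q_4, so the answer is 2657/162.

2657/162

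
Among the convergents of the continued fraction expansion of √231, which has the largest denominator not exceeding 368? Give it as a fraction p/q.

2295/151

√231 = [15; 5, 30, …] (period length 2).
Convergents:
  p_0/q_0 = 15/1
  p_1/q_1 = 76/5
  p_2/q_2 = 2295/151
  p_3/q_3 = 11551/760
q_2 = 151 ≤ 368 < 760 = q_3, so the answer is 2295/151.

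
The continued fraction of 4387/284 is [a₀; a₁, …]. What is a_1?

4387 = 15·284 + 127   →  a_0 = 15
284 = 2·127 + 30   →  a_1 = 2

2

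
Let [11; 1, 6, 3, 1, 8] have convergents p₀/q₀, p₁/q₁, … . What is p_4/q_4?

Using pₖ = aₖpₖ₋₁ + pₖ₋₂, qₖ = aₖqₖ₋₁ + qₖ₋₂ (with p₋₁=1, p₋₂=0, q₋₁=0, q₋₂=1):
  k=0: a=11, p=11, q=1
  k=1: a=1, p=12, q=1
  k=2: a=6, p=83, q=7
  k=3: a=3, p=261, q=22
  k=4: a=1, p=344, q=29

344/29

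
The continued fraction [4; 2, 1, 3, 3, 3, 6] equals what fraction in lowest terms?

Using pₖ = aₖpₖ₋₁ + pₖ₋₂ and qₖ = aₖqₖ₋₁ + qₖ₋₂:
  k=0: a=4, p=4, q=1
  k=1: a=2, p=9, q=2
  k=2: a=1, p=13, q=3
  k=3: a=3, p=48, q=11
  k=4: a=3, p=157, q=36
  k=5: a=3, p=519, q=119
  k=6: a=6, p=3271, q=750

3271/750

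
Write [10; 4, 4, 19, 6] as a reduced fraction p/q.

Using pₖ = aₖpₖ₋₁ + pₖ₋₂ and qₖ = aₖqₖ₋₁ + qₖ₋₂:
  k=0: a=10, p=10, q=1
  k=1: a=4, p=41, q=4
  k=2: a=4, p=174, q=17
  k=3: a=19, p=3347, q=327
  k=4: a=6, p=20256, q=1979

20256/1979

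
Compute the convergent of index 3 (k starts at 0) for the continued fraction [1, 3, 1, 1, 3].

9/7

Using pₖ = aₖpₖ₋₁ + pₖ₋₂, qₖ = aₖqₖ₋₁ + qₖ₋₂ (with p₋₁=1, p₋₂=0, q₋₁=0, q₋₂=1):
  k=0: a=1, p=1, q=1
  k=1: a=3, p=4, q=3
  k=2: a=1, p=5, q=4
  k=3: a=1, p=9, q=7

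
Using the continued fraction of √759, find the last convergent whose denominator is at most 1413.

30608/1111

√759 = [27; 1, 1, 4, 1, 1, 54, …] (period length 6).
Convergents:
  p_0/q_0 = 27/1
  p_1/q_1 = 28/1
  p_2/q_2 = 55/2
  p_3/q_3 = 248/9
  p_4/q_4 = 303/11
  p_5/q_5 = 551/20
  p_6/q_6 = 30057/1091
  p_7/q_7 = 30608/1111
  p_8/q_8 = 60665/2202
q_7 = 1111 ≤ 1413 < 2202 = q_8, so the answer is 30608/1111.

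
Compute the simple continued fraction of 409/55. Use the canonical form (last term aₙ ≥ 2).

[7; 2, 3, 2, 3]

409 = 7*55 + 24
55 = 2*24 + 7
24 = 3*7 + 3
7 = 2*3 + 1
3 = 3*1 + 0  (stop)
So 409/55 = [7; 2, 3, 2, 3].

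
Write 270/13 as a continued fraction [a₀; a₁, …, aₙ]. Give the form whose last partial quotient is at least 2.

270 = 20×13 + 10
13 = 1×10 + 3
10 = 3×3 + 1
3 = 3×1 + 0  (stop)
So 270/13 = [20; 1, 3, 3].

[20; 1, 3, 3]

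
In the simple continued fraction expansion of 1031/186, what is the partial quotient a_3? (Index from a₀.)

5

1031 = 5·186 + 101   →  a_0 = 5
186 = 1·101 + 85   →  a_1 = 1
101 = 1·85 + 16   →  a_2 = 1
85 = 5·16 + 5   →  a_3 = 5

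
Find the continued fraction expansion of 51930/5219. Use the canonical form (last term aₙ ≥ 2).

51930 = 9*5219 + 4959
5219 = 1*4959 + 260
4959 = 19*260 + 19
260 = 13*19 + 13
19 = 1*13 + 6
13 = 2*6 + 1
6 = 6*1 + 0  (stop)
So 51930/5219 = [9; 1, 19, 13, 1, 2, 6].

[9; 1, 19, 13, 1, 2, 6]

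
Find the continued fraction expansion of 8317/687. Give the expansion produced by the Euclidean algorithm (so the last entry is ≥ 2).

8317 = 12·687 + 73
687 = 9·73 + 30
73 = 2·30 + 13
30 = 2·13 + 4
13 = 3·4 + 1
4 = 4·1 + 0  (stop)
So 8317/687 = [12; 9, 2, 2, 3, 4].

[12; 9, 2, 2, 3, 4]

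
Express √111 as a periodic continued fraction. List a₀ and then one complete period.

a₀ = ⌊√111⌋ = 10.

[10; 1, 1, 6, 1, 1, 20]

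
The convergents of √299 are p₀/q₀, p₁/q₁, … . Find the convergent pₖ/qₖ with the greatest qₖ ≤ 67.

√299 = [17; 3, 2, 3, 34, …] (period length 4).
Convergents:
  p_0/q_0 = 17/1
  p_1/q_1 = 52/3
  p_2/q_2 = 121/7
  p_3/q_3 = 415/24
  p_4/q_4 = 14231/823
q_3 = 24 ≤ 67 < 823 = q_4, so the answer is 415/24.

415/24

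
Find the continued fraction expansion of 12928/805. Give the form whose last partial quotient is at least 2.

[16; 16, 1, 3, 2, 1, 3]

12928 = 16×805 + 48
805 = 16×48 + 37
48 = 1×37 + 11
37 = 3×11 + 4
11 = 2×4 + 3
4 = 1×3 + 1
3 = 3×1 + 0  (stop)
So 12928/805 = [16; 16, 1, 3, 2, 1, 3].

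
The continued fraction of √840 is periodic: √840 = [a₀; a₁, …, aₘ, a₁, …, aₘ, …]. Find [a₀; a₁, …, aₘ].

[28; 1, 56]

a₀ = ⌊√840⌋ = 28.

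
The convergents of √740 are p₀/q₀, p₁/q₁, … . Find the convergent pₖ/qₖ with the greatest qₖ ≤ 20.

136/5

√740 = [27; 4, 1, 12, 1, 4, 54, …] (period length 6).
Convergents:
  p_0/q_0 = 27/1
  p_1/q_1 = 109/4
  p_2/q_2 = 136/5
  p_3/q_3 = 1741/64
q_2 = 5 ≤ 20 < 64 = q_3, so the answer is 136/5.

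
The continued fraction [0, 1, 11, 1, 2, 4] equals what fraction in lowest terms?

152/165

Using pₖ = aₖpₖ₋₁ + pₖ₋₂ and qₖ = aₖqₖ₋₁ + qₖ₋₂:
  k=0: a=0, p=0, q=1
  k=1: a=1, p=1, q=1
  k=2: a=11, p=11, q=12
  k=3: a=1, p=12, q=13
  k=4: a=2, p=35, q=38
  k=5: a=4, p=152, q=165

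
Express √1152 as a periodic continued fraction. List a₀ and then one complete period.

[33; 1, 15, 1, 66]

a₀ = ⌊√1152⌋ = 33.
With m₀=0, d₀=1 and mₖ₊₁ = dₖaₖ − mₖ, dₖ₊₁ = (n − mₖ₊₁²)/dₖ, aₖ₊₁ = ⌊(a₀+mₖ₊₁)/dₖ₊₁⌋:
  k=1: m=33, d=63, a=1
  k=2: m=30, d=4, a=15
  k=3: m=30, d=63, a=1
  k=4: m=33, d=1, a=66
d=1 and a=2a₀=66 at k=4, so the next step gives (m, d) = (33, 63) again — its k=1 value — and the period has length 4.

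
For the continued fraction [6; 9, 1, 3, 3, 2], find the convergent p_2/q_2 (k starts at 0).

61/10

Using pₖ = aₖpₖ₋₁ + pₖ₋₂, qₖ = aₖqₖ₋₁ + qₖ₋₂ (with p₋₁=1, p₋₂=0, q₋₁=0, q₋₂=1):
  k=0: a=6, p=6, q=1
  k=1: a=9, p=55, q=9
  k=2: a=1, p=61, q=10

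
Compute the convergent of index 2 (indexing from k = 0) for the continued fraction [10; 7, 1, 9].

Using pₖ = aₖpₖ₋₁ + pₖ₋₂, qₖ = aₖqₖ₋₁ + qₖ₋₂ (with p₋₁=1, p₋₂=0, q₋₁=0, q₋₂=1):
  k=0: a=10, p=10, q=1
  k=1: a=7, p=71, q=7
  k=2: a=1, p=81, q=8

81/8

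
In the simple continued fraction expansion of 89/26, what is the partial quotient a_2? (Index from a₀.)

2

89 = 3·26 + 11   →  a_0 = 3
26 = 2·11 + 4   →  a_1 = 2
11 = 2·4 + 3   →  a_2 = 2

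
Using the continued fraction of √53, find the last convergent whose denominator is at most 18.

√53 = [7; 3, 1, 1, 3, 14, …] (period length 5).
Convergents:
  p_0/q_0 = 7/1
  p_1/q_1 = 22/3
  p_2/q_2 = 29/4
  p_3/q_3 = 51/7
  p_4/q_4 = 182/25
q_3 = 7 ≤ 18 < 25 = q_4, so the answer is 51/7.

51/7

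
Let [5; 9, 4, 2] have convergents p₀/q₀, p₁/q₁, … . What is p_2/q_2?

Using pₖ = aₖpₖ₋₁ + pₖ₋₂, qₖ = aₖqₖ₋₁ + qₖ₋₂ (with p₋₁=1, p₋₂=0, q₋₁=0, q₋₂=1):
  k=0: a=5, p=5, q=1
  k=1: a=9, p=46, q=9
  k=2: a=4, p=189, q=37

189/37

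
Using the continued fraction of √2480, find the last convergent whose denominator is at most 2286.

√2480 = [49; 1, 3, 1, 98, …] (period length 4).
Convergents:
  p_0/q_0 = 49/1
  p_1/q_1 = 50/1
  p_2/q_2 = 199/4
  p_3/q_3 = 249/5
  p_4/q_4 = 24601/494
  p_5/q_5 = 24850/499
  p_6/q_6 = 99151/1991
  p_7/q_7 = 124001/2490
q_6 = 1991 ≤ 2286 < 2490 = q_7, so the answer is 99151/1991.

99151/1991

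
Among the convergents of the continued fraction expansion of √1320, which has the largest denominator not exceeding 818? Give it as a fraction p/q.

√1320 = [36; 3, 72, …] (period length 2).
Convergents:
  p_0/q_0 = 36/1
  p_1/q_1 = 109/3
  p_2/q_2 = 7884/217
  p_3/q_3 = 23761/654
  p_4/q_4 = 1718676/47305
q_3 = 654 ≤ 818 < 47305 = q_4, so the answer is 23761/654.

23761/654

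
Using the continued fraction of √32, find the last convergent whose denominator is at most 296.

577/102

√32 = [5; 1, 1, 1, 10, …] (period length 4).
Convergents:
  p_0/q_0 = 5/1
  p_1/q_1 = 6/1
  p_2/q_2 = 11/2
  p_3/q_3 = 17/3
  p_4/q_4 = 181/32
  p_5/q_5 = 198/35
  p_6/q_6 = 379/67
  p_7/q_7 = 577/102
  p_8/q_8 = 6149/1087
q_7 = 102 ≤ 296 < 1087 = q_8, so the answer is 577/102.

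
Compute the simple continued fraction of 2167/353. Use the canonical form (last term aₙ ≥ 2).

[6; 7, 4, 1, 9]

2167 = 6*353 + 49
353 = 7*49 + 10
49 = 4*10 + 9
10 = 1*9 + 1
9 = 9*1 + 0  (stop)
So 2167/353 = [6; 7, 4, 1, 9].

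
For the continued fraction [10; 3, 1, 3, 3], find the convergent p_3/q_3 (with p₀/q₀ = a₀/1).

154/15

Using pₖ = aₖpₖ₋₁ + pₖ₋₂, qₖ = aₖqₖ₋₁ + qₖ₋₂ (with p₋₁=1, p₋₂=0, q₋₁=0, q₋₂=1):
  k=0: a=10, p=10, q=1
  k=1: a=3, p=31, q=3
  k=2: a=1, p=41, q=4
  k=3: a=3, p=154, q=15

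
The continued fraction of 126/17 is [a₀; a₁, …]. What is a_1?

2

126 = 7·17 + 7   →  a_0 = 7
17 = 2·7 + 3   →  a_1 = 2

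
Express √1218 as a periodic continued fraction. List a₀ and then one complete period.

a₀ = ⌊√1218⌋ = 34.
With m₀=0, d₀=1 and mₖ₊₁ = dₖaₖ − mₖ, dₖ₊₁ = (n − mₖ₊₁²)/dₖ, aₖ₊₁ = ⌊(a₀+mₖ₊₁)/dₖ₊₁⌋:
  k=1: m=34, d=62, a=1
  k=2: m=28, d=7, a=8
  k=3: m=28, d=62, a=1
  k=4: m=34, d=1, a=68
d=1 and a=2a₀=68 at k=4, so the next step gives (m, d) = (34, 62) again — its k=1 value — and the period has length 4.

[34; 1, 8, 1, 68]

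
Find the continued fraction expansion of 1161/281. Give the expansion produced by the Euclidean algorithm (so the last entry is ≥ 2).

1161 = 4×281 + 37
281 = 7×37 + 22
37 = 1×22 + 15
22 = 1×15 + 7
15 = 2×7 + 1
7 = 7×1 + 0  (stop)
So 1161/281 = [4; 7, 1, 1, 2, 7].

[4; 7, 1, 1, 2, 7]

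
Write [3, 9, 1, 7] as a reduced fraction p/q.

245/79

Fold from the inside: start with 7/1.
  1 + 1/7 = 8/7
  9 + 7/8 = 79/8
  3 + 8/79 = 245/79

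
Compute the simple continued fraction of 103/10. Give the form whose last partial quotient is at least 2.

103 = 10·10 + 3
10 = 3·3 + 1
3 = 3·1 + 0  (stop)
So 103/10 = [10; 3, 3].

[10; 3, 3]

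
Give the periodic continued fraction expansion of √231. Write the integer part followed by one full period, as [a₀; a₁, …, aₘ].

[15; 5, 30]

a₀ = ⌊√231⌋ = 15.
With m₀=0, d₀=1 and mₖ₊₁ = dₖaₖ − mₖ, dₖ₊₁ = (n − mₖ₊₁²)/dₖ, aₖ₊₁ = ⌊(a₀+mₖ₊₁)/dₖ₊₁⌋:
  k=1: m=15, d=6, a=5
  k=2: m=15, d=1, a=30
d=1 and a=2a₀=30 at k=2, so the next step gives (m, d) = (15, 6) again — its k=1 value — and the period has length 2.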